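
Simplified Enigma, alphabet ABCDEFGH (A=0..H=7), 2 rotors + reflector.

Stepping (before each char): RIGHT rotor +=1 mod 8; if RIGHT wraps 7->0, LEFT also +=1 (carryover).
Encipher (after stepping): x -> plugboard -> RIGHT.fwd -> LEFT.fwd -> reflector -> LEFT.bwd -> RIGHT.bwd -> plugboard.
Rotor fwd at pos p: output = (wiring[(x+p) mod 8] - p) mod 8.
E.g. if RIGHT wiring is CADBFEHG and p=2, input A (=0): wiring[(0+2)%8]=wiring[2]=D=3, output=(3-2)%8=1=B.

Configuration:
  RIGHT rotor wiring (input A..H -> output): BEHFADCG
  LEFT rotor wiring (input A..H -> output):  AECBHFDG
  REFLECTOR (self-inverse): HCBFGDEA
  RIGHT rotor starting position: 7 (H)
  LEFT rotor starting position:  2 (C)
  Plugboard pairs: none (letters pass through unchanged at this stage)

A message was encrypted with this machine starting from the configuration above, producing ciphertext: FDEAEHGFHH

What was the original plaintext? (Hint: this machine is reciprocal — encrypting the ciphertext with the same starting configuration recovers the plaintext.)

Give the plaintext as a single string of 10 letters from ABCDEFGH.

Char 1 ('F'): step: R->0, L->3 (L advanced); F->plug->F->R->D->L->A->refl->H->L'->H->R'->C->plug->C
Char 2 ('D'): step: R->1, L=3; D->plug->D->R->H->L->H->refl->A->L'->D->R'->A->plug->A
Char 3 ('E'): step: R->2, L=3; E->plug->E->R->A->L->G->refl->E->L'->B->R'->D->plug->D
Char 4 ('A'): step: R->3, L=3; A->plug->A->R->C->L->C->refl->B->L'->G->R'->F->plug->F
Char 5 ('E'): step: R->4, L=3; E->plug->E->R->F->L->F->refl->D->L'->E->R'->A->plug->A
Char 6 ('H'): step: R->5, L=3; H->plug->H->R->D->L->A->refl->H->L'->H->R'->E->plug->E
Char 7 ('G'): step: R->6, L=3; G->plug->G->R->C->L->C->refl->B->L'->G->R'->D->plug->D
Char 8 ('F'): step: R->7, L=3; F->plug->F->R->B->L->E->refl->G->L'->A->R'->D->plug->D
Char 9 ('H'): step: R->0, L->4 (L advanced); H->plug->H->R->G->L->G->refl->E->L'->E->R'->B->plug->B
Char 10 ('H'): step: R->1, L=4; H->plug->H->R->A->L->D->refl->F->L'->H->R'->D->plug->D

Answer: CADFAEDDBD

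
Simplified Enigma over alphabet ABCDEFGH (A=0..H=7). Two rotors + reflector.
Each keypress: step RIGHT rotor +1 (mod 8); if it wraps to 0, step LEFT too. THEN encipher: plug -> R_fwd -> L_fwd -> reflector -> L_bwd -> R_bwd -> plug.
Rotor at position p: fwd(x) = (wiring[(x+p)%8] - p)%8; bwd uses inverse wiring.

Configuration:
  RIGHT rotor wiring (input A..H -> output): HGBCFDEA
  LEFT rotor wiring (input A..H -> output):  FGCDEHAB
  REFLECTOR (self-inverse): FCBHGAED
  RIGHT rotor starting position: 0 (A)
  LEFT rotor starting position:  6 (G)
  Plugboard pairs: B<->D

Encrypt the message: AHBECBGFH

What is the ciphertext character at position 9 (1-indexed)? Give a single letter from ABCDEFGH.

Char 1 ('A'): step: R->1, L=6; A->plug->A->R->F->L->F->refl->A->L'->D->R'->F->plug->F
Char 2 ('H'): step: R->2, L=6; H->plug->H->R->E->L->E->refl->G->L'->G->R'->F->plug->F
Char 3 ('B'): step: R->3, L=6; B->plug->D->R->B->L->D->refl->H->L'->C->R'->B->plug->D
Char 4 ('E'): step: R->4, L=6; E->plug->E->R->D->L->A->refl->F->L'->F->R'->G->plug->G
Char 5 ('C'): step: R->5, L=6; C->plug->C->R->D->L->A->refl->F->L'->F->R'->G->plug->G
Char 6 ('B'): step: R->6, L=6; B->plug->D->R->A->L->C->refl->B->L'->H->R'->G->plug->G
Char 7 ('G'): step: R->7, L=6; G->plug->G->R->E->L->E->refl->G->L'->G->R'->F->plug->F
Char 8 ('F'): step: R->0, L->7 (L advanced); F->plug->F->R->D->L->D->refl->H->L'->C->R'->D->plug->B
Char 9 ('H'): step: R->1, L=7; H->plug->H->R->G->L->A->refl->F->L'->F->R'->A->plug->A

A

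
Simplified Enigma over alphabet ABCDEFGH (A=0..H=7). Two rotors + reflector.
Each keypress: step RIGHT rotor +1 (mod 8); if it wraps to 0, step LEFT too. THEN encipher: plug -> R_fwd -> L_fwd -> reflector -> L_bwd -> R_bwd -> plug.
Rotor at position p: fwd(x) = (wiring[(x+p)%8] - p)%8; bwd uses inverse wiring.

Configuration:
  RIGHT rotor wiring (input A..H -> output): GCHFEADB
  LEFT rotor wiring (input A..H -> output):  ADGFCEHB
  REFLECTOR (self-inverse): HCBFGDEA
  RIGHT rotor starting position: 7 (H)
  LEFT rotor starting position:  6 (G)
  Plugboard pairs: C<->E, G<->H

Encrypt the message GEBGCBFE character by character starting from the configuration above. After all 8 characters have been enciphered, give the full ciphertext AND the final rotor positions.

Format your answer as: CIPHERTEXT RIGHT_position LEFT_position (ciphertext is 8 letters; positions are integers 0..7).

Answer: FFFABCBB 7 7

Derivation:
Char 1 ('G'): step: R->0, L->7 (L advanced); G->plug->H->R->B->L->B->refl->C->L'->A->R'->F->plug->F
Char 2 ('E'): step: R->1, L=7; E->plug->C->R->E->L->G->refl->E->L'->C->R'->F->plug->F
Char 3 ('B'): step: R->2, L=7; B->plug->B->R->D->L->H->refl->A->L'->H->R'->F->plug->F
Char 4 ('G'): step: R->3, L=7; G->plug->H->R->E->L->G->refl->E->L'->C->R'->A->plug->A
Char 5 ('C'): step: R->4, L=7; C->plug->E->R->C->L->E->refl->G->L'->E->R'->B->plug->B
Char 6 ('B'): step: R->5, L=7; B->plug->B->R->G->L->F->refl->D->L'->F->R'->E->plug->C
Char 7 ('F'): step: R->6, L=7; F->plug->F->R->H->L->A->refl->H->L'->D->R'->B->plug->B
Char 8 ('E'): step: R->7, L=7; E->plug->C->R->D->L->H->refl->A->L'->H->R'->B->plug->B
Final: ciphertext=FFFABCBB, RIGHT=7, LEFT=7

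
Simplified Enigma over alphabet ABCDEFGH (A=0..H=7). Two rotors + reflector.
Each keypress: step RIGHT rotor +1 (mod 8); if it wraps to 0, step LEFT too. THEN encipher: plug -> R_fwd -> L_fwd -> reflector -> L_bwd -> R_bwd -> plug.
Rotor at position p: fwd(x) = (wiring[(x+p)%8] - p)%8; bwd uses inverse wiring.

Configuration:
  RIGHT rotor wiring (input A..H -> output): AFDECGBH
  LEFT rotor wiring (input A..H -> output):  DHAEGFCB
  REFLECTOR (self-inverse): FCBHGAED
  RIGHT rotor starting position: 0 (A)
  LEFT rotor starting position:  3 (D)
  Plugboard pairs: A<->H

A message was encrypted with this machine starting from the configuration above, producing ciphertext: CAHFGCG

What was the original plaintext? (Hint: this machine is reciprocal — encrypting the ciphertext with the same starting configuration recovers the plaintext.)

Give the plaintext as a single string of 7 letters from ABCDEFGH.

Answer: DHCDAAE

Derivation:
Char 1 ('C'): step: R->1, L=3; C->plug->C->R->D->L->H->refl->D->L'->B->R'->D->plug->D
Char 2 ('A'): step: R->2, L=3; A->plug->H->R->D->L->H->refl->D->L'->B->R'->A->plug->H
Char 3 ('H'): step: R->3, L=3; H->plug->A->R->B->L->D->refl->H->L'->D->R'->C->plug->C
Char 4 ('F'): step: R->4, L=3; F->plug->F->R->B->L->D->refl->H->L'->D->R'->D->plug->D
Char 5 ('G'): step: R->5, L=3; G->plug->G->R->H->L->F->refl->A->L'->F->R'->H->plug->A
Char 6 ('C'): step: R->6, L=3; C->plug->C->R->C->L->C->refl->B->L'->A->R'->H->plug->A
Char 7 ('G'): step: R->7, L=3; G->plug->G->R->H->L->F->refl->A->L'->F->R'->E->plug->E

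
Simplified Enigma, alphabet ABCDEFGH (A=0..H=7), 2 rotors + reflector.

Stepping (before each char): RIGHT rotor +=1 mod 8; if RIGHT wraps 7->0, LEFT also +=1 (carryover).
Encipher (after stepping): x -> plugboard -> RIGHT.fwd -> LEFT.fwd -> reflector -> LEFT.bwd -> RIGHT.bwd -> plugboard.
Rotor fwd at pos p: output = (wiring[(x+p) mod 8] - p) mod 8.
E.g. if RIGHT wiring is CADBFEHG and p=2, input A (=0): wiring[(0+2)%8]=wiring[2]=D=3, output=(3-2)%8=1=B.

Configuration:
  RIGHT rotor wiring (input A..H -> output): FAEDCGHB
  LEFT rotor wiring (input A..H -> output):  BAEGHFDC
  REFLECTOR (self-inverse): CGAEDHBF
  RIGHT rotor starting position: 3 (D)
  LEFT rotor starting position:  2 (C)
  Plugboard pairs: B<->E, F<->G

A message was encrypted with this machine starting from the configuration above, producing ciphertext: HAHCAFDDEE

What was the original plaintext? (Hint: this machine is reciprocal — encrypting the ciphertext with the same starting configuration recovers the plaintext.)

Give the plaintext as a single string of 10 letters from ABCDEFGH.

Char 1 ('H'): step: R->4, L=2; H->plug->H->R->H->L->G->refl->B->L'->E->R'->F->plug->G
Char 2 ('A'): step: R->5, L=2; A->plug->A->R->B->L->E->refl->D->L'->D->R'->E->plug->B
Char 3 ('H'): step: R->6, L=2; H->plug->H->R->A->L->C->refl->A->L'->F->R'->F->plug->G
Char 4 ('C'): step: R->7, L=2; C->plug->C->R->B->L->E->refl->D->L'->D->R'->F->plug->G
Char 5 ('A'): step: R->0, L->3 (L advanced); A->plug->A->R->F->L->G->refl->B->L'->H->R'->G->plug->F
Char 6 ('F'): step: R->1, L=3; F->plug->G->R->A->L->D->refl->E->L'->B->R'->D->plug->D
Char 7 ('D'): step: R->2, L=3; D->plug->D->R->E->L->H->refl->F->L'->G->R'->H->plug->H
Char 8 ('D'): step: R->3, L=3; D->plug->D->R->E->L->H->refl->F->L'->G->R'->E->plug->B
Char 9 ('E'): step: R->4, L=3; E->plug->B->R->C->L->C->refl->A->L'->D->R'->C->plug->C
Char 10 ('E'): step: R->5, L=3; E->plug->B->R->C->L->C->refl->A->L'->D->R'->E->plug->B

Answer: GBGGFDHBCB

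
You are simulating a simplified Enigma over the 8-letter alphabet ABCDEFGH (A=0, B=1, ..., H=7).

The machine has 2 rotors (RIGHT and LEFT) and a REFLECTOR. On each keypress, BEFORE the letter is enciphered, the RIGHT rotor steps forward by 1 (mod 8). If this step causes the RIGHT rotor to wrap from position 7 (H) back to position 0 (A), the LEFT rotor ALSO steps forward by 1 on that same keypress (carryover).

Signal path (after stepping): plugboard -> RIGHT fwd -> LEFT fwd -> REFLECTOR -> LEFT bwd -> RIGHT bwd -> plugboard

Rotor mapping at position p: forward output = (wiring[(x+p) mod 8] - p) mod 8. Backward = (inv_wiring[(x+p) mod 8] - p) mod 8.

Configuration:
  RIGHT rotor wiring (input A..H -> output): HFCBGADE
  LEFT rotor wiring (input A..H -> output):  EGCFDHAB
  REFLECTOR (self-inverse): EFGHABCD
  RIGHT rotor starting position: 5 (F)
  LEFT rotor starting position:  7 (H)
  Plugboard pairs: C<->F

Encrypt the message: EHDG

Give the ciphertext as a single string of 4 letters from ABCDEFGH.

Answer: GBFE

Derivation:
Char 1 ('E'): step: R->6, L=7; E->plug->E->R->E->L->G->refl->C->L'->A->R'->G->plug->G
Char 2 ('H'): step: R->7, L=7; H->plug->H->R->E->L->G->refl->C->L'->A->R'->B->plug->B
Char 3 ('D'): step: R->0, L->0 (L advanced); D->plug->D->R->B->L->G->refl->C->L'->C->R'->C->plug->F
Char 4 ('G'): step: R->1, L=0; G->plug->G->R->D->L->F->refl->B->L'->H->R'->E->plug->E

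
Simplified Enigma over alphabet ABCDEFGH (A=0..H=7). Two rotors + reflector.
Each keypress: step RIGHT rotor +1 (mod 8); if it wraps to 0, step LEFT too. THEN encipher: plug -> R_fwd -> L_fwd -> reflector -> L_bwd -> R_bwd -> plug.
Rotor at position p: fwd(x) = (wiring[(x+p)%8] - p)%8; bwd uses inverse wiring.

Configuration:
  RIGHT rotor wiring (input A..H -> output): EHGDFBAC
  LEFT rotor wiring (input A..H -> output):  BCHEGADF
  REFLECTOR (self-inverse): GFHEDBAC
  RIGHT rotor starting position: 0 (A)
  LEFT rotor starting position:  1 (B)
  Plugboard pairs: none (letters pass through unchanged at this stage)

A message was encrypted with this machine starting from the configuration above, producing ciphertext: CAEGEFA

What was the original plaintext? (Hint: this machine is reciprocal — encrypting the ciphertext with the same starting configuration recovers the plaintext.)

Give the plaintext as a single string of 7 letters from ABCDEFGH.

Char 1 ('C'): step: R->1, L=1; C->plug->C->R->C->L->D->refl->E->L'->G->R'->A->plug->A
Char 2 ('A'): step: R->2, L=1; A->plug->A->R->E->L->H->refl->C->L'->F->R'->H->plug->H
Char 3 ('E'): step: R->3, L=1; E->plug->E->R->H->L->A->refl->G->L'->B->R'->F->plug->F
Char 4 ('G'): step: R->4, L=1; G->plug->G->R->C->L->D->refl->E->L'->G->R'->D->plug->D
Char 5 ('E'): step: R->5, L=1; E->plug->E->R->C->L->D->refl->E->L'->G->R'->G->plug->G
Char 6 ('F'): step: R->6, L=1; F->plug->F->R->F->L->C->refl->H->L'->E->R'->B->plug->B
Char 7 ('A'): step: R->7, L=1; A->plug->A->R->D->L->F->refl->B->L'->A->R'->C->plug->C

Answer: AHFDGBC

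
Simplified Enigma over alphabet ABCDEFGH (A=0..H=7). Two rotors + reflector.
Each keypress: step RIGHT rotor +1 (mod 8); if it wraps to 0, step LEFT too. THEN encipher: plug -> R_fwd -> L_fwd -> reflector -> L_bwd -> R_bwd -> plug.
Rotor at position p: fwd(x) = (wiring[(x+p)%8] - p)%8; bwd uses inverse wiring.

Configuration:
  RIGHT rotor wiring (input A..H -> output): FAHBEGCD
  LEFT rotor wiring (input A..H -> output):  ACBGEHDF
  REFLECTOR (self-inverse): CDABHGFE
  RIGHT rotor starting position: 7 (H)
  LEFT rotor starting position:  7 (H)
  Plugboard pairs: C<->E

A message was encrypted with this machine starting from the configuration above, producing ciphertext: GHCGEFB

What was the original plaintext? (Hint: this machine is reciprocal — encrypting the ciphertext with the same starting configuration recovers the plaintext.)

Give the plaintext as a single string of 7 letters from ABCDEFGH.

Answer: FCFHBEA

Derivation:
Char 1 ('G'): step: R->0, L->0 (L advanced); G->plug->G->R->C->L->B->refl->D->L'->G->R'->F->plug->F
Char 2 ('H'): step: R->1, L=0; H->plug->H->R->E->L->E->refl->H->L'->F->R'->E->plug->C
Char 3 ('C'): step: R->2, L=0; C->plug->E->R->A->L->A->refl->C->L'->B->R'->F->plug->F
Char 4 ('G'): step: R->3, L=0; G->plug->G->R->F->L->H->refl->E->L'->E->R'->H->plug->H
Char 5 ('E'): step: R->4, L=0; E->plug->C->R->G->L->D->refl->B->L'->C->R'->B->plug->B
Char 6 ('F'): step: R->5, L=0; F->plug->F->R->C->L->B->refl->D->L'->G->R'->C->plug->E
Char 7 ('B'): step: R->6, L=0; B->plug->B->R->F->L->H->refl->E->L'->E->R'->A->plug->A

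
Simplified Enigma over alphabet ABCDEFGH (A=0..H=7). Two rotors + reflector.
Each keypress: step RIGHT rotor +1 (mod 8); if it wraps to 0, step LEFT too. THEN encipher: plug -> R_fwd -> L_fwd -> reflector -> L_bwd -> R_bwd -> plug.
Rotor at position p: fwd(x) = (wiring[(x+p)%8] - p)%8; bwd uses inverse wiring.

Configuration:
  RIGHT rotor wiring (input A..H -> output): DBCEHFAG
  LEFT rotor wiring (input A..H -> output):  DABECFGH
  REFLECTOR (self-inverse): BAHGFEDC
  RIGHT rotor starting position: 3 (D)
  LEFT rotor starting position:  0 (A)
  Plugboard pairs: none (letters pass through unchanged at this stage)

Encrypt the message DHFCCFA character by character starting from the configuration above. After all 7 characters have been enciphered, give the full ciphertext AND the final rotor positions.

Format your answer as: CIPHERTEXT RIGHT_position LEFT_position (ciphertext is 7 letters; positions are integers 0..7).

Answer: BCBHHAH 2 1

Derivation:
Char 1 ('D'): step: R->4, L=0; D->plug->D->R->C->L->B->refl->A->L'->B->R'->B->plug->B
Char 2 ('H'): step: R->5, L=0; H->plug->H->R->C->L->B->refl->A->L'->B->R'->C->plug->C
Char 3 ('F'): step: R->6, L=0; F->plug->F->R->G->L->G->refl->D->L'->A->R'->B->plug->B
Char 4 ('C'): step: R->7, L=0; C->plug->C->R->C->L->B->refl->A->L'->B->R'->H->plug->H
Char 5 ('C'): step: R->0, L->1 (L advanced); C->plug->C->R->C->L->D->refl->G->L'->G->R'->H->plug->H
Char 6 ('F'): step: R->1, L=1; F->plug->F->R->H->L->C->refl->H->L'->A->R'->A->plug->A
Char 7 ('A'): step: R->2, L=1; A->plug->A->R->A->L->H->refl->C->L'->H->R'->H->plug->H
Final: ciphertext=BCBHHAH, RIGHT=2, LEFT=1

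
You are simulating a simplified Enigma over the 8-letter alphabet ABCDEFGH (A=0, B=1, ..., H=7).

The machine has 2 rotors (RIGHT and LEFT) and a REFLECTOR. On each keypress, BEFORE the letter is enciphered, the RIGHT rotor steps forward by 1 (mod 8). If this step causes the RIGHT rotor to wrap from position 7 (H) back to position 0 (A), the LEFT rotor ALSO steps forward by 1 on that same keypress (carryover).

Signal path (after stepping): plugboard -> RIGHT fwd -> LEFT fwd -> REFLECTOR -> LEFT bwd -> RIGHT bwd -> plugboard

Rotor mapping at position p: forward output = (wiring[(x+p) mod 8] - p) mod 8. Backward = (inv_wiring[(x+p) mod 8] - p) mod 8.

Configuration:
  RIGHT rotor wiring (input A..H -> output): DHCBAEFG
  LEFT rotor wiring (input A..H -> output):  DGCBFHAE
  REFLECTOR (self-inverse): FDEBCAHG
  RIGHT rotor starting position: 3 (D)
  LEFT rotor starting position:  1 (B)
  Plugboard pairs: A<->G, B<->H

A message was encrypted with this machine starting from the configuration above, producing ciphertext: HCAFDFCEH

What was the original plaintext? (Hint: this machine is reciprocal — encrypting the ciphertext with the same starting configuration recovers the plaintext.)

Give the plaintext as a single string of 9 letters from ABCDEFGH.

Char 1 ('H'): step: R->4, L=1; H->plug->B->R->A->L->F->refl->A->L'->C->R'->D->plug->D
Char 2 ('C'): step: R->5, L=1; C->plug->C->R->B->L->B->refl->D->L'->G->R'->D->plug->D
Char 3 ('A'): step: R->6, L=1; A->plug->G->R->C->L->A->refl->F->L'->A->R'->B->plug->H
Char 4 ('F'): step: R->7, L=1; F->plug->F->R->B->L->B->refl->D->L'->G->R'->H->plug->B
Char 5 ('D'): step: R->0, L->2 (L advanced); D->plug->D->R->B->L->H->refl->G->L'->E->R'->F->plug->F
Char 6 ('F'): step: R->1, L=2; F->plug->F->R->E->L->G->refl->H->L'->B->R'->B->plug->H
Char 7 ('C'): step: R->2, L=2; C->plug->C->R->G->L->B->refl->D->L'->C->R'->D->plug->D
Char 8 ('E'): step: R->3, L=2; E->plug->E->R->D->L->F->refl->A->L'->A->R'->F->plug->F
Char 9 ('H'): step: R->4, L=2; H->plug->B->R->A->L->A->refl->F->L'->D->R'->F->plug->F

Answer: DDHBFHDFF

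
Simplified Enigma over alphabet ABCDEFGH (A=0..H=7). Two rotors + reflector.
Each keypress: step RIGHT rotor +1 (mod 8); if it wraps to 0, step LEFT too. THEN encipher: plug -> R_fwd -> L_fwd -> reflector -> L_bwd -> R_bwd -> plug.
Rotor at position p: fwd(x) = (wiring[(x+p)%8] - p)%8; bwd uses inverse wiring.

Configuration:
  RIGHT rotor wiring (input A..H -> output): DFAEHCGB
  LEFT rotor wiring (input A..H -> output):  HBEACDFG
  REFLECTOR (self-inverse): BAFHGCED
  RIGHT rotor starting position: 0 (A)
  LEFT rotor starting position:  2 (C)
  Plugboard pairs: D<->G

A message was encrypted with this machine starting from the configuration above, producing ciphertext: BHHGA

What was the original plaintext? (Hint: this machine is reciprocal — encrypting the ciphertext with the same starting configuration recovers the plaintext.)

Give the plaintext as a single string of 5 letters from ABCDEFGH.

Answer: ABAFB

Derivation:
Char 1 ('B'): step: R->1, L=2; B->plug->B->R->H->L->H->refl->D->L'->E->R'->A->plug->A
Char 2 ('H'): step: R->2, L=2; H->plug->H->R->D->L->B->refl->A->L'->C->R'->B->plug->B
Char 3 ('H'): step: R->3, L=2; H->plug->H->R->F->L->E->refl->G->L'->B->R'->A->plug->A
Char 4 ('G'): step: R->4, L=2; G->plug->D->R->F->L->E->refl->G->L'->B->R'->F->plug->F
Char 5 ('A'): step: R->5, L=2; A->plug->A->R->F->L->E->refl->G->L'->B->R'->B->plug->B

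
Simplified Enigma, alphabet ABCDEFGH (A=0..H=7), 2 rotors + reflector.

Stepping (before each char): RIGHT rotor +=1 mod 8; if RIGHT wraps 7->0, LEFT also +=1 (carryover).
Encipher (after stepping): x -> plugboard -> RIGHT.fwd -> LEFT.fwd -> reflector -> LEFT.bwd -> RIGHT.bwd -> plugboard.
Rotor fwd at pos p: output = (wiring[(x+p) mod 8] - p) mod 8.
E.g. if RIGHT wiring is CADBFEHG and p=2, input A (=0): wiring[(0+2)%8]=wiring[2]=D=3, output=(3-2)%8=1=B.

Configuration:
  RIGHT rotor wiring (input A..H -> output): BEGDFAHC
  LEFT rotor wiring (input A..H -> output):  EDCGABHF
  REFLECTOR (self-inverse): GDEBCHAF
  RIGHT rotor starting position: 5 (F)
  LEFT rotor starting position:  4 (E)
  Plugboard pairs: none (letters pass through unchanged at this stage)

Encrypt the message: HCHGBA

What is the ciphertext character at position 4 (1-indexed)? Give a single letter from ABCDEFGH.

Char 1 ('H'): step: R->6, L=4; H->plug->H->R->C->L->D->refl->B->L'->D->R'->C->plug->C
Char 2 ('C'): step: R->7, L=4; C->plug->C->R->F->L->H->refl->F->L'->B->R'->G->plug->G
Char 3 ('H'): step: R->0, L->5 (L advanced); H->plug->H->R->C->L->A->refl->G->L'->E->R'->B->plug->B
Char 4 ('G'): step: R->1, L=5; G->plug->G->R->B->L->C->refl->E->L'->A->R'->H->plug->H

H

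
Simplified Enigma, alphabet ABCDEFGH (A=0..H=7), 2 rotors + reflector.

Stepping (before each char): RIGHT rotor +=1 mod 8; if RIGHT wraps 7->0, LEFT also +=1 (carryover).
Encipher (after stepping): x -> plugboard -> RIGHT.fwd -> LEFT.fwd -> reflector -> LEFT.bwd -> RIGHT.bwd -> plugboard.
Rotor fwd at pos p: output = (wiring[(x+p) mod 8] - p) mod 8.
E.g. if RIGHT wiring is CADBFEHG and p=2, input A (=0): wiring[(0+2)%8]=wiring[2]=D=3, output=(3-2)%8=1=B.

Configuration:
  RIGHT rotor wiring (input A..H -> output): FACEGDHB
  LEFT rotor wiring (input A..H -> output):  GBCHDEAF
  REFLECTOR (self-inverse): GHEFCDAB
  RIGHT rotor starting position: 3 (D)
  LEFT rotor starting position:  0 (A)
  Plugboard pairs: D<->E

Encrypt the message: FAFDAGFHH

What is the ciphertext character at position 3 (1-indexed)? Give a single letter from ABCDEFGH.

Char 1 ('F'): step: R->4, L=0; F->plug->F->R->E->L->D->refl->F->L'->H->R'->B->plug->B
Char 2 ('A'): step: R->5, L=0; A->plug->A->R->G->L->A->refl->G->L'->A->R'->D->plug->E
Char 3 ('F'): step: R->6, L=0; F->plug->F->R->G->L->A->refl->G->L'->A->R'->G->plug->G

G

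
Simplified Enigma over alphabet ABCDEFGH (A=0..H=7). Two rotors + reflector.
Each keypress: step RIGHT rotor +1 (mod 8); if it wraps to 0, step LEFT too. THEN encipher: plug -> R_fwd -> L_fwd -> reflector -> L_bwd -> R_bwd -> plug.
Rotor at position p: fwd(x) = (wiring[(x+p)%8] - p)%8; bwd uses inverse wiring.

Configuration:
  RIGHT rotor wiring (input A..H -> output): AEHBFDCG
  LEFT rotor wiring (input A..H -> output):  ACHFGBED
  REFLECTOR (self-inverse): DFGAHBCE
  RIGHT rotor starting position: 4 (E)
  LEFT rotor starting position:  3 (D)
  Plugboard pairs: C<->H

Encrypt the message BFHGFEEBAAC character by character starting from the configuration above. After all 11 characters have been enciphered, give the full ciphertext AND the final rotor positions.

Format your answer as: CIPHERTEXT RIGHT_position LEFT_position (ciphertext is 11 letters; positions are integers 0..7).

Answer: DCCCCACAFFG 7 4

Derivation:
Char 1 ('B'): step: R->5, L=3; B->plug->B->R->F->L->F->refl->B->L'->D->R'->D->plug->D
Char 2 ('F'): step: R->6, L=3; F->plug->F->R->D->L->B->refl->F->L'->F->R'->H->plug->C
Char 3 ('H'): step: R->7, L=3; H->plug->C->R->F->L->F->refl->B->L'->D->R'->H->plug->C
Char 4 ('G'): step: R->0, L->4 (L advanced); G->plug->G->R->C->L->A->refl->D->L'->G->R'->H->plug->C
Char 5 ('F'): step: R->1, L=4; F->plug->F->R->B->L->F->refl->B->L'->H->R'->H->plug->C
Char 6 ('E'): step: R->2, L=4; E->plug->E->R->A->L->C->refl->G->L'->F->R'->A->plug->A
Char 7 ('E'): step: R->3, L=4; E->plug->E->R->D->L->H->refl->E->L'->E->R'->H->plug->C
Char 8 ('B'): step: R->4, L=4; B->plug->B->R->H->L->B->refl->F->L'->B->R'->A->plug->A
Char 9 ('A'): step: R->5, L=4; A->plug->A->R->G->L->D->refl->A->L'->C->R'->F->plug->F
Char 10 ('A'): step: R->6, L=4; A->plug->A->R->E->L->E->refl->H->L'->D->R'->F->plug->F
Char 11 ('C'): step: R->7, L=4; C->plug->H->R->D->L->H->refl->E->L'->E->R'->G->plug->G
Final: ciphertext=DCCCCACAFFG, RIGHT=7, LEFT=4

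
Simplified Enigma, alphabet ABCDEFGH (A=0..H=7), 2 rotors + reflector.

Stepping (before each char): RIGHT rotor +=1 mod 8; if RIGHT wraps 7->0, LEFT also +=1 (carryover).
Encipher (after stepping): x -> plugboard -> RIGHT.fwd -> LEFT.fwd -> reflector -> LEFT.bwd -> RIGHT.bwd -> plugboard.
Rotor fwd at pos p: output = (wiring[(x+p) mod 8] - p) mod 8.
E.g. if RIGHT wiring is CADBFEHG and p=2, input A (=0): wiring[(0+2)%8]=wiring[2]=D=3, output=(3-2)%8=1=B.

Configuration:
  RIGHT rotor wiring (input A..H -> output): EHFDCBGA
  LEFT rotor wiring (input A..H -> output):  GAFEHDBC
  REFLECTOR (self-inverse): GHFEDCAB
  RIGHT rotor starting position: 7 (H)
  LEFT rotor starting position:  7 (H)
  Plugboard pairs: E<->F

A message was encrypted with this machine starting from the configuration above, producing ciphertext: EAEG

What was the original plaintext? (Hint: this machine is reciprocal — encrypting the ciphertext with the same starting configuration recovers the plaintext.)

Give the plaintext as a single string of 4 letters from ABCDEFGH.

Answer: HBFC

Derivation:
Char 1 ('E'): step: R->0, L->0 (L advanced); E->plug->F->R->B->L->A->refl->G->L'->A->R'->H->plug->H
Char 2 ('A'): step: R->1, L=0; A->plug->A->R->G->L->B->refl->H->L'->E->R'->B->plug->B
Char 3 ('E'): step: R->2, L=0; E->plug->F->R->G->L->B->refl->H->L'->E->R'->E->plug->F
Char 4 ('G'): step: R->3, L=0; G->plug->G->R->E->L->H->refl->B->L'->G->R'->C->plug->C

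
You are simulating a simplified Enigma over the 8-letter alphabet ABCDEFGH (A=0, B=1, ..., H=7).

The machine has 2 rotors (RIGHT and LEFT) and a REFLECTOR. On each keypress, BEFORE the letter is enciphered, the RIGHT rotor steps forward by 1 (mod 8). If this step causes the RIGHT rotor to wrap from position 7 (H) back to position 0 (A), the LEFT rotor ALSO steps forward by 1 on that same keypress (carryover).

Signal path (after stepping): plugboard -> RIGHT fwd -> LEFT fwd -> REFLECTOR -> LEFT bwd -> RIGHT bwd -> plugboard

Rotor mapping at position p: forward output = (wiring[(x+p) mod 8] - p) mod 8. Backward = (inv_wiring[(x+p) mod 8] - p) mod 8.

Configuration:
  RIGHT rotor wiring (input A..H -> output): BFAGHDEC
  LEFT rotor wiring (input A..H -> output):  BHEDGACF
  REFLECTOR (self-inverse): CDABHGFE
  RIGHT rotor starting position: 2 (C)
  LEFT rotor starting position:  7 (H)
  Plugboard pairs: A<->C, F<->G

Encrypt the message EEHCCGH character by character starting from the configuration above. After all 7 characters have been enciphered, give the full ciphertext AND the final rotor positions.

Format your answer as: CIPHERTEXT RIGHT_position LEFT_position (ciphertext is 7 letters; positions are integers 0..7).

Char 1 ('E'): step: R->3, L=7; E->plug->E->R->H->L->D->refl->B->L'->G->R'->F->plug->G
Char 2 ('E'): step: R->4, L=7; E->plug->E->R->F->L->H->refl->E->L'->E->R'->G->plug->F
Char 3 ('H'): step: R->5, L=7; H->plug->H->R->C->L->A->refl->C->L'->B->R'->G->plug->F
Char 4 ('C'): step: R->6, L=7; C->plug->A->R->G->L->B->refl->D->L'->H->R'->D->plug->D
Char 5 ('C'): step: R->7, L=7; C->plug->A->R->D->L->F->refl->G->L'->A->R'->F->plug->G
Char 6 ('G'): step: R->0, L->0 (L advanced); G->plug->F->R->D->L->D->refl->B->L'->A->R'->C->plug->A
Char 7 ('H'): step: R->1, L=0; H->plug->H->R->A->L->B->refl->D->L'->D->R'->F->plug->G
Final: ciphertext=GFFDGAG, RIGHT=1, LEFT=0

Answer: GFFDGAG 1 0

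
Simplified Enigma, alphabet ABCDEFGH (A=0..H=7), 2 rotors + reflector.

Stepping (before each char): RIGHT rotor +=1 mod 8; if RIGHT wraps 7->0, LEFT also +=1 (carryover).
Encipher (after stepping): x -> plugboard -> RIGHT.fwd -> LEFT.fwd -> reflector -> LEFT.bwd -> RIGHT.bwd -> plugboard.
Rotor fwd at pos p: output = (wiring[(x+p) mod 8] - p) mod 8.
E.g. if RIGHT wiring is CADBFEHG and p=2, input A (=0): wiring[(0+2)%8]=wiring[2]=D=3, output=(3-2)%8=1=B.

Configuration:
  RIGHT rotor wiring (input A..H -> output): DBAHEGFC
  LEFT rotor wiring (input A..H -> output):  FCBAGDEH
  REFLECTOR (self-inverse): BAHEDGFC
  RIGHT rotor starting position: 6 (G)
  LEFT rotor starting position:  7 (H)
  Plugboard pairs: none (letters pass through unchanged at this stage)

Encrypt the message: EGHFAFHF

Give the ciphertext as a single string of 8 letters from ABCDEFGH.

Answer: BFDDFDAA

Derivation:
Char 1 ('E'): step: R->7, L=7; E->plug->E->R->A->L->A->refl->B->L'->E->R'->B->plug->B
Char 2 ('G'): step: R->0, L->0 (L advanced); G->plug->G->R->F->L->D->refl->E->L'->G->R'->F->plug->F
Char 3 ('H'): step: R->1, L=0; H->plug->H->R->C->L->B->refl->A->L'->D->R'->D->plug->D
Char 4 ('F'): step: R->2, L=0; F->plug->F->R->A->L->F->refl->G->L'->E->R'->D->plug->D
Char 5 ('A'): step: R->3, L=0; A->plug->A->R->E->L->G->refl->F->L'->A->R'->F->plug->F
Char 6 ('F'): step: R->4, L=0; F->plug->F->R->F->L->D->refl->E->L'->G->R'->D->plug->D
Char 7 ('H'): step: R->5, L=0; H->plug->H->R->H->L->H->refl->C->L'->B->R'->A->plug->A
Char 8 ('F'): step: R->6, L=0; F->plug->F->R->B->L->C->refl->H->L'->H->R'->A->plug->A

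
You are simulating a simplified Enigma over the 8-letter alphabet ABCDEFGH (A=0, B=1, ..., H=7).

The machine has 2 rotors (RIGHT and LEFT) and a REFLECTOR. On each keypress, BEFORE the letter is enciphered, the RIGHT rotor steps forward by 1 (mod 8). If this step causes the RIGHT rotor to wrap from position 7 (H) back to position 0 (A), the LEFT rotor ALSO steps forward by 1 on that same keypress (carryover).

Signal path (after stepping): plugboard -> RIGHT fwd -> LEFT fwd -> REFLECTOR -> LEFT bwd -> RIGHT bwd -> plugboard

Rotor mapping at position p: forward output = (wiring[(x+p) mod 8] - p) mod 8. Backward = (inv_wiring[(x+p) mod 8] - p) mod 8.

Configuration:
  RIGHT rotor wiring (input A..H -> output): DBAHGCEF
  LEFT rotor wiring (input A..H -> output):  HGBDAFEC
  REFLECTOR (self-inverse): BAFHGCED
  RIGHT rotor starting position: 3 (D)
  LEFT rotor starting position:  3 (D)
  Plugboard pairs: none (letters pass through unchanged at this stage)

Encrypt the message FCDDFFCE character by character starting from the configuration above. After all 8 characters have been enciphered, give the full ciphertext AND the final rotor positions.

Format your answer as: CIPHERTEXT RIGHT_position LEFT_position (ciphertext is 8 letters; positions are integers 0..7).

Answer: EFGCBAHD 3 4

Derivation:
Char 1 ('F'): step: R->4, L=3; F->plug->F->R->F->L->E->refl->G->L'->H->R'->E->plug->E
Char 2 ('C'): step: R->5, L=3; C->plug->C->R->A->L->A->refl->B->L'->D->R'->F->plug->F
Char 3 ('D'): step: R->6, L=3; D->plug->D->R->D->L->B->refl->A->L'->A->R'->G->plug->G
Char 4 ('D'): step: R->7, L=3; D->plug->D->R->B->L->F->refl->C->L'->C->R'->C->plug->C
Char 5 ('F'): step: R->0, L->4 (L advanced); F->plug->F->R->C->L->A->refl->B->L'->B->R'->B->plug->B
Char 6 ('F'): step: R->1, L=4; F->plug->F->R->D->L->G->refl->E->L'->A->R'->A->plug->A
Char 7 ('C'): step: R->2, L=4; C->plug->C->R->E->L->D->refl->H->L'->H->R'->H->plug->H
Char 8 ('E'): step: R->3, L=4; E->plug->E->R->C->L->A->refl->B->L'->B->R'->D->plug->D
Final: ciphertext=EFGCBAHD, RIGHT=3, LEFT=4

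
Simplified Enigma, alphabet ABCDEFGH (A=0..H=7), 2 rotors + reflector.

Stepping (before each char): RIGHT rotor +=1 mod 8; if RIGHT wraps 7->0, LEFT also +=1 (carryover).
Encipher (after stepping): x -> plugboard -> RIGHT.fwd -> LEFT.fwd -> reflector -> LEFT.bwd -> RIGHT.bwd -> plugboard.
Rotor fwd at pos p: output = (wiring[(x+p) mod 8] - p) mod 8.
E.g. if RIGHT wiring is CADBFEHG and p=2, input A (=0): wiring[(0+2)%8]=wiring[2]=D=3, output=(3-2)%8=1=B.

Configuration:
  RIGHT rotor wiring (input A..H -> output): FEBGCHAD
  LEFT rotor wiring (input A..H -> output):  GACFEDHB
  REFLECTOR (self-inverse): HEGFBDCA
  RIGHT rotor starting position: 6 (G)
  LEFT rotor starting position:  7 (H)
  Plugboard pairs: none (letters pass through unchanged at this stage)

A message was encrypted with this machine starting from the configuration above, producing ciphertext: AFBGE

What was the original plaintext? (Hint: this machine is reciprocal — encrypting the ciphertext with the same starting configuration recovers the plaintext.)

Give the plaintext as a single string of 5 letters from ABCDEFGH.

Answer: GBGDF

Derivation:
Char 1 ('A'): step: R->7, L=7; A->plug->A->R->E->L->G->refl->C->L'->A->R'->G->plug->G
Char 2 ('F'): step: R->0, L->0 (L advanced); F->plug->F->R->H->L->B->refl->E->L'->E->R'->B->plug->B
Char 3 ('B'): step: R->1, L=0; B->plug->B->R->A->L->G->refl->C->L'->C->R'->G->plug->G
Char 4 ('G'): step: R->2, L=0; G->plug->G->R->D->L->F->refl->D->L'->F->R'->D->plug->D
Char 5 ('E'): step: R->3, L=0; E->plug->E->R->A->L->G->refl->C->L'->C->R'->F->plug->F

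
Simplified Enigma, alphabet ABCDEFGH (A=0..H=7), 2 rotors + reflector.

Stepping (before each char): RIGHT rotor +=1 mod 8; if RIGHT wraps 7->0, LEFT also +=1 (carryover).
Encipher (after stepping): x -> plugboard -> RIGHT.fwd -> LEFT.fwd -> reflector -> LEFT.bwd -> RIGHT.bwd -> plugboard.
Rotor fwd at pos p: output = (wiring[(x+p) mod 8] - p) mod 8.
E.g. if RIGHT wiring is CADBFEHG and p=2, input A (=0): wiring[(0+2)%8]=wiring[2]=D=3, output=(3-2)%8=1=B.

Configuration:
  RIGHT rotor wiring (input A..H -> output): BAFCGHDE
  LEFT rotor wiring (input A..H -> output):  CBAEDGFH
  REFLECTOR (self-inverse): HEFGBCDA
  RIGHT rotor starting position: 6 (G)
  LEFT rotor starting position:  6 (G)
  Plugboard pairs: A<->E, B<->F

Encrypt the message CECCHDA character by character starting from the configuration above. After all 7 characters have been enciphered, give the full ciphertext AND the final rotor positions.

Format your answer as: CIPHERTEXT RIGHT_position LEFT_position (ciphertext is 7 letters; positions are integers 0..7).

Char 1 ('C'): step: R->7, L=6; C->plug->C->R->B->L->B->refl->E->L'->C->R'->B->plug->F
Char 2 ('E'): step: R->0, L->7 (L advanced); E->plug->A->R->B->L->D->refl->G->L'->H->R'->F->plug->B
Char 3 ('C'): step: R->1, L=7; C->plug->C->R->B->L->D->refl->G->L'->H->R'->A->plug->E
Char 4 ('C'): step: R->2, L=7; C->plug->C->R->E->L->F->refl->C->L'->C->R'->F->plug->B
Char 5 ('H'): step: R->3, L=7; H->plug->H->R->C->L->C->refl->F->L'->E->R'->C->plug->C
Char 6 ('D'): step: R->4, L=7; D->plug->D->R->A->L->A->refl->H->L'->G->R'->H->plug->H
Char 7 ('A'): step: R->5, L=7; A->plug->E->R->D->L->B->refl->E->L'->F->R'->G->plug->G
Final: ciphertext=FBEBCHG, RIGHT=5, LEFT=7

Answer: FBEBCHG 5 7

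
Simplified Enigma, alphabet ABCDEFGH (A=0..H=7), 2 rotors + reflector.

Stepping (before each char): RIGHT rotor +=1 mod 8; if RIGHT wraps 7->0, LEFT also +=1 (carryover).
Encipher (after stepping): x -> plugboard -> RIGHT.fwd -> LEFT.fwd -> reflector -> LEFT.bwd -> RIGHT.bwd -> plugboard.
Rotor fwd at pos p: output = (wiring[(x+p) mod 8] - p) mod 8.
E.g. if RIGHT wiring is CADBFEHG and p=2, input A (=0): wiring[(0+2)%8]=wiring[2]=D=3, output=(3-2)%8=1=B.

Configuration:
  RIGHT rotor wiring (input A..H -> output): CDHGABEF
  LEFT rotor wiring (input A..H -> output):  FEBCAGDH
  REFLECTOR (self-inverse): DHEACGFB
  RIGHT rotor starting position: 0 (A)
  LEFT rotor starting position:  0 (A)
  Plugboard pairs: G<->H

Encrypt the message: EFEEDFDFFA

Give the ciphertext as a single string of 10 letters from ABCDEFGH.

Answer: CGFACDGEAD

Derivation:
Char 1 ('E'): step: R->1, L=0; E->plug->E->R->A->L->F->refl->G->L'->F->R'->C->plug->C
Char 2 ('F'): step: R->2, L=0; F->plug->F->R->D->L->C->refl->E->L'->B->R'->H->plug->G
Char 3 ('E'): step: R->3, L=0; E->plug->E->R->C->L->B->refl->H->L'->H->R'->F->plug->F
Char 4 ('E'): step: R->4, L=0; E->plug->E->R->G->L->D->refl->A->L'->E->R'->A->plug->A
Char 5 ('D'): step: R->5, L=0; D->plug->D->R->F->L->G->refl->F->L'->A->R'->C->plug->C
Char 6 ('F'): step: R->6, L=0; F->plug->F->R->A->L->F->refl->G->L'->F->R'->D->plug->D
Char 7 ('D'): step: R->7, L=0; D->plug->D->R->A->L->F->refl->G->L'->F->R'->H->plug->G
Char 8 ('F'): step: R->0, L->1 (L advanced); F->plug->F->R->B->L->A->refl->D->L'->A->R'->E->plug->E
Char 9 ('F'): step: R->1, L=1; F->plug->F->R->D->L->H->refl->B->L'->C->R'->A->plug->A
Char 10 ('A'): step: R->2, L=1; A->plug->A->R->F->L->C->refl->E->L'->H->R'->D->plug->D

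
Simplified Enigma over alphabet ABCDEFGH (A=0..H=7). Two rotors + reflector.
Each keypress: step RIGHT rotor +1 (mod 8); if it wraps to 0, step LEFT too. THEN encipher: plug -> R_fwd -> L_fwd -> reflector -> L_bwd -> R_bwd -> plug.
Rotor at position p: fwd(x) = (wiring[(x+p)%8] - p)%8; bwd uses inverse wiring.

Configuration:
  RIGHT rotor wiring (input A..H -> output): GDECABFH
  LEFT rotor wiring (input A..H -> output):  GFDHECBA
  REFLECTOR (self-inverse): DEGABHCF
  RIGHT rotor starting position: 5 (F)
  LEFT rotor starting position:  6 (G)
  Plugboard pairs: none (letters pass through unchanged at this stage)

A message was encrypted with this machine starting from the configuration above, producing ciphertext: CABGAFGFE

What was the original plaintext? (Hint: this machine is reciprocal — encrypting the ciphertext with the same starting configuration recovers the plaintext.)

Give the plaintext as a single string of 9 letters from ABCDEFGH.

Answer: GGEFDGDCF

Derivation:
Char 1 ('C'): step: R->6, L=6; C->plug->C->R->A->L->D->refl->A->L'->C->R'->G->plug->G
Char 2 ('A'): step: R->7, L=6; A->plug->A->R->A->L->D->refl->A->L'->C->R'->G->plug->G
Char 3 ('B'): step: R->0, L->7 (L advanced); B->plug->B->R->D->L->E->refl->B->L'->A->R'->E->plug->E
Char 4 ('G'): step: R->1, L=7; G->plug->G->R->G->L->D->refl->A->L'->E->R'->F->plug->F
Char 5 ('A'): step: R->2, L=7; A->plug->A->R->C->L->G->refl->C->L'->H->R'->D->plug->D
Char 6 ('F'): step: R->3, L=7; F->plug->F->R->D->L->E->refl->B->L'->A->R'->G->plug->G
Char 7 ('G'): step: R->4, L=7; G->plug->G->R->A->L->B->refl->E->L'->D->R'->D->plug->D
Char 8 ('F'): step: R->5, L=7; F->plug->F->R->H->L->C->refl->G->L'->C->R'->C->plug->C
Char 9 ('E'): step: R->6, L=7; E->plug->E->R->G->L->D->refl->A->L'->E->R'->F->plug->F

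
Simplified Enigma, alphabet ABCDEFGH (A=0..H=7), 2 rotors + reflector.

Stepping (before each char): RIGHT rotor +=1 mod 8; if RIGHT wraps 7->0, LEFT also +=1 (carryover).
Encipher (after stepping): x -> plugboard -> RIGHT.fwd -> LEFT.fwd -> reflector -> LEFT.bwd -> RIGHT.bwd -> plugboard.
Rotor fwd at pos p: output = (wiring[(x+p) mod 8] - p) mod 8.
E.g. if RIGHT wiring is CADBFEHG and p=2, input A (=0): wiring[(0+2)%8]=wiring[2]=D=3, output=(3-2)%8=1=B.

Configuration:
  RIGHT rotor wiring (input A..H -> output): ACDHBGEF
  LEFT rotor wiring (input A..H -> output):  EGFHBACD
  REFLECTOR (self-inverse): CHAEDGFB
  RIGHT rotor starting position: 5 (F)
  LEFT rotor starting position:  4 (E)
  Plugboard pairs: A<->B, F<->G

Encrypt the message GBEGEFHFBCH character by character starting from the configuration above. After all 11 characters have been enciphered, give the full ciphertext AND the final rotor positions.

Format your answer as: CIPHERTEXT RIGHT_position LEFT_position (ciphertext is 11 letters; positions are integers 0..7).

Answer: ACAFBHEBEDF 0 6

Derivation:
Char 1 ('G'): step: R->6, L=4; G->plug->F->R->B->L->E->refl->D->L'->H->R'->B->plug->A
Char 2 ('B'): step: R->7, L=4; B->plug->A->R->G->L->B->refl->H->L'->D->R'->C->plug->C
Char 3 ('E'): step: R->0, L->5 (L advanced); E->plug->E->R->B->L->F->refl->G->L'->C->R'->B->plug->A
Char 4 ('G'): step: R->1, L=5; G->plug->F->R->D->L->H->refl->B->L'->E->R'->G->plug->F
Char 5 ('E'): step: R->2, L=5; E->plug->E->R->C->L->G->refl->F->L'->B->R'->A->plug->B
Char 6 ('F'): step: R->3, L=5; F->plug->G->R->H->L->E->refl->D->L'->A->R'->H->plug->H
Char 7 ('H'): step: R->4, L=5; H->plug->H->R->D->L->H->refl->B->L'->E->R'->E->plug->E
Char 8 ('F'): step: R->5, L=5; F->plug->G->R->C->L->G->refl->F->L'->B->R'->A->plug->B
Char 9 ('B'): step: R->6, L=5; B->plug->A->R->G->L->C->refl->A->L'->F->R'->E->plug->E
Char 10 ('C'): step: R->7, L=5; C->plug->C->R->D->L->H->refl->B->L'->E->R'->D->plug->D
Char 11 ('H'): step: R->0, L->6 (L advanced); H->plug->H->R->F->L->B->refl->H->L'->E->R'->G->plug->F
Final: ciphertext=ACAFBHEBEDF, RIGHT=0, LEFT=6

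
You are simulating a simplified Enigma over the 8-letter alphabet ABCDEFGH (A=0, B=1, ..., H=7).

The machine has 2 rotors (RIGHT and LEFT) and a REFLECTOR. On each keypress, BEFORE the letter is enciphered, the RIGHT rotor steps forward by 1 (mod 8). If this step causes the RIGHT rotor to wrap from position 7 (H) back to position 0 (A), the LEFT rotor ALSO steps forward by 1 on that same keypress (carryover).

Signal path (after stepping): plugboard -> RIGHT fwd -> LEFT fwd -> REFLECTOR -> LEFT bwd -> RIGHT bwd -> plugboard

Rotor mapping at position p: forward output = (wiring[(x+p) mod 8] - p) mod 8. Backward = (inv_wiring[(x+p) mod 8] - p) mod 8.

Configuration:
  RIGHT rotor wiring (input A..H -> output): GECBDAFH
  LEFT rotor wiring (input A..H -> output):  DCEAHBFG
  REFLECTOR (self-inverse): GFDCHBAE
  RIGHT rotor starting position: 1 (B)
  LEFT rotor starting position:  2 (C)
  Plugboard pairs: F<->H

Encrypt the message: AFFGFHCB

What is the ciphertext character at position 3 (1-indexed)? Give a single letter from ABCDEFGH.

Char 1 ('A'): step: R->2, L=2; A->plug->A->R->A->L->C->refl->D->L'->E->R'->G->plug->G
Char 2 ('F'): step: R->3, L=2; F->plug->H->R->H->L->A->refl->G->L'->B->R'->G->plug->G
Char 3 ('F'): step: R->4, L=2; F->plug->H->R->F->L->E->refl->H->L'->D->R'->D->plug->D

D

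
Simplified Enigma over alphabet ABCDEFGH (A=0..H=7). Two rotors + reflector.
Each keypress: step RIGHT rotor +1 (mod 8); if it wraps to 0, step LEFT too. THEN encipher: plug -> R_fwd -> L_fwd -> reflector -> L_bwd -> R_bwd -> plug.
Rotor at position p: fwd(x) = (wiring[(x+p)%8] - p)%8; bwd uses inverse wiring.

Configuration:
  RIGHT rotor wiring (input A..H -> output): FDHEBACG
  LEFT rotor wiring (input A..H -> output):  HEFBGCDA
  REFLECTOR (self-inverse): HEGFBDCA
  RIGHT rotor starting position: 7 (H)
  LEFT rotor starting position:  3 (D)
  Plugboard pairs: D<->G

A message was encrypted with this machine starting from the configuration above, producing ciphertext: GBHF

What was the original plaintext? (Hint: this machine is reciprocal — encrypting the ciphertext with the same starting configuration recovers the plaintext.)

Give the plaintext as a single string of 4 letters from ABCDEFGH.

Answer: CCEC

Derivation:
Char 1 ('G'): step: R->0, L->4 (L advanced); G->plug->D->R->E->L->D->refl->F->L'->H->R'->C->plug->C
Char 2 ('B'): step: R->1, L=4; B->plug->B->R->G->L->B->refl->E->L'->D->R'->C->plug->C
Char 3 ('H'): step: R->2, L=4; H->plug->H->R->B->L->G->refl->C->L'->A->R'->E->plug->E
Char 4 ('F'): step: R->3, L=4; F->plug->F->R->C->L->H->refl->A->L'->F->R'->C->plug->C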